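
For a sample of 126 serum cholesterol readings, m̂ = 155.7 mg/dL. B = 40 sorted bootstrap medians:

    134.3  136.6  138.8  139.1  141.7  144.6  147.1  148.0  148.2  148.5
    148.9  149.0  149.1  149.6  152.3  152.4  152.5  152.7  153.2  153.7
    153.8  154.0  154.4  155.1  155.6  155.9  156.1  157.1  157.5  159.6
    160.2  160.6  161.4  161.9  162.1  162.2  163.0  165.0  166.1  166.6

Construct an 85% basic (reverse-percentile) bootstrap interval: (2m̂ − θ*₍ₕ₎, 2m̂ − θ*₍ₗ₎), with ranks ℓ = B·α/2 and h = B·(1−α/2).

(148.4, 172.6)

Percentile endpoints at ranks 3 and 37: θ*₍3₎ = 138.8, θ*₍37₎ = 163.0.
Basic interval reflects these around m̂:
  lower = 2 × 155.7 − 163.0 = 148.4
  upper = 2 × 155.7 − 138.8 = 172.6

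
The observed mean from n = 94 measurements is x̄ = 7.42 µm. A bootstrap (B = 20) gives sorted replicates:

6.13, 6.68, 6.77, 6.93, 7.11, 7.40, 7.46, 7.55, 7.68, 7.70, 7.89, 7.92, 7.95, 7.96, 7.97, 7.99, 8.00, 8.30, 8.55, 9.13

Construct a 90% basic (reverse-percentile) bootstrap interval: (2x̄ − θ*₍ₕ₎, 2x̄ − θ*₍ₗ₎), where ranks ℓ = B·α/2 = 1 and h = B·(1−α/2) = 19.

Percentile endpoints at ranks 1 and 19: θ*₍1₎ = 6.13, θ*₍19₎ = 8.55.
Basic interval reflects these around x̄:
  lower = 2 × 7.42 − 8.55 = 6.29
  upper = 2 × 7.42 − 6.13 = 8.71

(6.29, 8.71)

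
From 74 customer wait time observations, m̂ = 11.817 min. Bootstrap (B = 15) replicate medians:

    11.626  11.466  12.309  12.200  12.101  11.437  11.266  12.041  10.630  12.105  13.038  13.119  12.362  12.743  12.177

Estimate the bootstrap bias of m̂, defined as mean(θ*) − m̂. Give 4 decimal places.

bias = +0.2243

mean(θ*) = (11.626 + 11.466 + 12.309 + 12.200 + 12.101 + 11.437 + 11.266 + 12.041 + 10.630 + 12.105 + 13.038 + 13.119 + 12.362 + 12.743 + 12.177) / 15 = 12.04133
bias = 12.04133 − 11.817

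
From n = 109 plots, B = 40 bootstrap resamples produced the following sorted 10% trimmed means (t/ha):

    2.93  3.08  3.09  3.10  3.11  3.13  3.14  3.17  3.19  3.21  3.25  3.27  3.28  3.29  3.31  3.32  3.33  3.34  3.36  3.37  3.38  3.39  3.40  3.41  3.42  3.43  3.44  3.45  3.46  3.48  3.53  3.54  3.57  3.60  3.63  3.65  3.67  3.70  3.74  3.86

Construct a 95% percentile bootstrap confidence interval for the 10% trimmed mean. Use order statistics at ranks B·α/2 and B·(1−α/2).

(2.93, 3.74)

α = 0.05; lower rank = 40 × 0.025 = 1; upper rank = 40 × 0.975 = 39.
The 1st smallest replicate is 2.93; the 39th is 3.74.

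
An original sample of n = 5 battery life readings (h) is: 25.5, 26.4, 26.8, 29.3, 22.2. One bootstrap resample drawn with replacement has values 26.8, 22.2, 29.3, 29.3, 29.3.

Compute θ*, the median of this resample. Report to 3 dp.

Sorted: 22.2, 26.8, 29.3, 29.3, 29.3
Median = middle value = 29.300

θ* = 29.300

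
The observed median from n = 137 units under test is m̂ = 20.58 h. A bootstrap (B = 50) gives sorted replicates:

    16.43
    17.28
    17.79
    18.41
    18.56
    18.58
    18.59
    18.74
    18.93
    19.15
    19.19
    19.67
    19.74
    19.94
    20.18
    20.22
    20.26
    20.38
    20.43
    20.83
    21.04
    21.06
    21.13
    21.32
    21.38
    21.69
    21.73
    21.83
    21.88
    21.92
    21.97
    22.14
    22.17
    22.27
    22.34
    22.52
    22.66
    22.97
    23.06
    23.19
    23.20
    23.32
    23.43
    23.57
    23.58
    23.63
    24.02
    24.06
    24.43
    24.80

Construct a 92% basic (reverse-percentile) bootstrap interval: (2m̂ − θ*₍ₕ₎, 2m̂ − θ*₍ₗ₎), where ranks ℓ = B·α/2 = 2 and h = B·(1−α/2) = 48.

Percentile endpoints at ranks 2 and 48: θ*₍2₎ = 17.28, θ*₍48₎ = 24.06.
Basic interval reflects these around m̂:
  lower = 2 × 20.58 − 24.06 = 17.10
  upper = 2 × 20.58 − 17.28 = 23.88

(17.10, 23.88)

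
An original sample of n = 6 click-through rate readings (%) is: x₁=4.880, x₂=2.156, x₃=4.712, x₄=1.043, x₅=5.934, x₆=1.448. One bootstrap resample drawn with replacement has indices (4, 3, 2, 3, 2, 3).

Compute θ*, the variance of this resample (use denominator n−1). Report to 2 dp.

Resample values: 1.043, 4.712, 2.156, 4.712, 2.156, 4.712.
Mean = 3.2485; sum of squared deviations = 13.6768
s² = 13.6768 / 5 = 2.7354

θ* = 2.74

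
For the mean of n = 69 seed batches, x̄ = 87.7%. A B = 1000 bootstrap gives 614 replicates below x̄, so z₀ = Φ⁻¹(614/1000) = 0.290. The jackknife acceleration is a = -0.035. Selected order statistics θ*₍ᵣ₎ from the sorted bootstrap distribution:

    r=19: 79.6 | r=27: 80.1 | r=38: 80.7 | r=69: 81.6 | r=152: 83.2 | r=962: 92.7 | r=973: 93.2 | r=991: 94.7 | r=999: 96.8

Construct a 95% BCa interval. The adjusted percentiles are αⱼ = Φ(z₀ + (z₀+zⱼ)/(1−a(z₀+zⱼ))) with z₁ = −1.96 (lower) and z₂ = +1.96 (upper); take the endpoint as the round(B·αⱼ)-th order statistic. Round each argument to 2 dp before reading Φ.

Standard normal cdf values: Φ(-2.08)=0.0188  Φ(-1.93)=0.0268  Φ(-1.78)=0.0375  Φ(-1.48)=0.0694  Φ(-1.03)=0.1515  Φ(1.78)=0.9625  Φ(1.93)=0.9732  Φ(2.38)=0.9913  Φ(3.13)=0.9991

(81.6, 94.7)

Lower: z₀ + z₁ = 0.290 + (-1.960) = -1.670; 1 − a(z₀+z₁) = 1 − (-0.035)(-1.670) = 0.9415; argument = 0.290 + (-1.670)/0.9415 = -1.4837 → -1.48.
α₁ = Φ(-1.48) = 0.0694; rank = round(1000 × 0.0694) = 69; θ*₍69₎ = 81.6.
Upper: z₀ + z₂ = 2.250; 1 − a(z₀+z₂) = 1.0788; argument = 2.3757 → 2.38; α₂ = 0.9913; rank = 991; θ*₍991₎ = 94.7.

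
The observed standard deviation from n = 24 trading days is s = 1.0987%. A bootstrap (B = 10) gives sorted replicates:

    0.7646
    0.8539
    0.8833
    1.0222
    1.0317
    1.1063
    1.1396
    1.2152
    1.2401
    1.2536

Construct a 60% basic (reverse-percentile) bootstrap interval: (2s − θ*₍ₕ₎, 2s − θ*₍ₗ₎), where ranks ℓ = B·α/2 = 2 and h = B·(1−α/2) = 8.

(0.9822, 1.3435)

Percentile endpoints at ranks 2 and 8: θ*₍2₎ = 0.8539, θ*₍8₎ = 1.2152.
Basic interval reflects these around s:
  lower = 2 × 1.0987 − 1.2152 = 0.9822
  upper = 2 × 1.0987 − 0.8539 = 1.3435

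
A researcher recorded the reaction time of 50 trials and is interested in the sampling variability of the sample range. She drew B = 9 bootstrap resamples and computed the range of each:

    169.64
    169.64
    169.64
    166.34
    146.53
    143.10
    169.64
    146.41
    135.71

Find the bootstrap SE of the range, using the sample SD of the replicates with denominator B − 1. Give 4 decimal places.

Bootstrap SE is the standard deviation of the 9 replicate ranges.
Mean of replicates: (169.64 + 169.64 + 169.64 + 166.34 + 146.53 + 143.10 + 169.64 + 146.41 + 135.71) / 9 = 1416.65000 / 9 = 157.40556
Sum of squared deviations: (+12.23444)² + (+12.23444)² + (+12.23444)² + (+8.93444)² + (−10.87556)² + (−14.30556)² + (+12.23444)² + (−10.99556)² + (−21.69556)² = 1593.07682
Variance = 1593.07682 / 8 = 199.13460
SE* = √199.13460

SE* = 14.1115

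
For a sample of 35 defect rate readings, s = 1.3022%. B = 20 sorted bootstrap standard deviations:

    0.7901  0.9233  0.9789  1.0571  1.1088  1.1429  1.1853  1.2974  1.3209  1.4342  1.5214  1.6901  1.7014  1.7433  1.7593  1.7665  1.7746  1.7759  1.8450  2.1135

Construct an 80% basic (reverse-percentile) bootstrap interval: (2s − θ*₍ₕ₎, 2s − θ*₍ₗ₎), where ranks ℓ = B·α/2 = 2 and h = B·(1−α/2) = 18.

(0.8285, 1.6811)

Percentile endpoints at ranks 2 and 18: θ*₍2₎ = 0.9233, θ*₍18₎ = 1.7759.
Basic interval reflects these around s:
  lower = 2 × 1.3022 − 1.7759 = 0.8285
  upper = 2 × 1.3022 − 0.9233 = 1.6811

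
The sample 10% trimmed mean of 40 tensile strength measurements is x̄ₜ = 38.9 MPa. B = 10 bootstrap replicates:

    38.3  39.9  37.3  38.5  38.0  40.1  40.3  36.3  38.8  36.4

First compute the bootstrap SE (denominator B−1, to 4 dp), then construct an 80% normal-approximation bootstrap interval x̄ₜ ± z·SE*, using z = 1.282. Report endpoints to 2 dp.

Mean of replicates = 38.3900; sum of squared deviations = 18.7090; SE* = √(18.7090/9) = 1.4418
Margin = 1.282 × 1.4418 = 1.848
Interval: 38.9 ± 1.848

(37.05, 40.75)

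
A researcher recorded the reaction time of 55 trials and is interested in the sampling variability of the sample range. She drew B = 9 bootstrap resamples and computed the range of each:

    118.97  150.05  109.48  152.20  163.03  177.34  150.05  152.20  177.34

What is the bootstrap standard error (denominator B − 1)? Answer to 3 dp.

SE* = 23.128

Bootstrap SE is the standard deviation of the 9 replicate ranges.
Mean of replicates: (118.97 + 150.05 + 109.48 + 152.20 + 163.03 + 177.34 + 150.05 + 152.20 + 177.34) / 9 = 1350.6600 / 9 = 150.0733
Sum of squared deviations: (−31.1033)² + (−0.0233)² + (−40.5933)² + (+2.1267)² + (+12.9567)² + (+27.2667)² + (−0.0233)² + (+2.1267)² + (+27.2667)² = 4279.1000
Variance = 4279.1000 / 8 = 534.8875
SE* = √534.8875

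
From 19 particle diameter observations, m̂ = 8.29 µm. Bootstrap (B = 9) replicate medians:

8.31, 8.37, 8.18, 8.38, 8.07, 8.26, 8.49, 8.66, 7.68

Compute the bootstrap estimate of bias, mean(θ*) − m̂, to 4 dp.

bias = −0.0233

mean(θ*) = (8.31 + 8.37 + 8.18 + 8.38 + 8.07 + 8.26 + 8.49 + 8.66 + 7.68) / 9 = 8.26667
bias = 8.26667 − 8.29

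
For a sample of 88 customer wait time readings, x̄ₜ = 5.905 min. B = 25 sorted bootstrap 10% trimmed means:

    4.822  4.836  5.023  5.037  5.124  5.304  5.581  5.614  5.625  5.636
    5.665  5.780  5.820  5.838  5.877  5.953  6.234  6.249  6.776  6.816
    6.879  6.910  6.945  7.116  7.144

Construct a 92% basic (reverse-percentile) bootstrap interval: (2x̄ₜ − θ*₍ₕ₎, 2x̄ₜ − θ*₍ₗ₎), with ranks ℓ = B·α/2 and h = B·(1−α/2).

(4.694, 6.988)

Percentile endpoints at ranks 1 and 24: θ*₍1₎ = 4.822, θ*₍24₎ = 7.116.
Basic interval reflects these around x̄ₜ:
  lower = 2 × 5.905 − 7.116 = 4.694
  upper = 2 × 5.905 − 4.822 = 6.988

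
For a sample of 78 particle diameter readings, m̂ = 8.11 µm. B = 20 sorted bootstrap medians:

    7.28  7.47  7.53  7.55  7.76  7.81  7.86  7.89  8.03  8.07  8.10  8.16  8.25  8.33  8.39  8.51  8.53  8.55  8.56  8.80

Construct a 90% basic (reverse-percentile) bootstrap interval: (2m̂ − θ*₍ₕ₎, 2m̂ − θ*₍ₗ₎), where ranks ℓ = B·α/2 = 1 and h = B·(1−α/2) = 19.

Percentile endpoints at ranks 1 and 19: θ*₍1₎ = 7.28, θ*₍19₎ = 8.56.
Basic interval reflects these around m̂:
  lower = 2 × 8.11 − 8.56 = 7.66
  upper = 2 × 8.11 − 7.28 = 8.94

(7.66, 8.94)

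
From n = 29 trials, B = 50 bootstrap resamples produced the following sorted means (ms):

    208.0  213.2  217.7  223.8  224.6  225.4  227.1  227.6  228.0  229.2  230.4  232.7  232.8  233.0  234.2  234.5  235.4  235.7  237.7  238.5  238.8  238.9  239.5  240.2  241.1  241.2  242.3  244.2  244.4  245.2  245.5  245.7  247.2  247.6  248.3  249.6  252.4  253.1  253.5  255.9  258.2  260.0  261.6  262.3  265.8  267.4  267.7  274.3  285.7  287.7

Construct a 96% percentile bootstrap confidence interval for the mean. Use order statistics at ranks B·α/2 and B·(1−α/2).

α = 0.04; lower rank = 50 × 0.020 = 1; upper rank = 50 × 0.980 = 49.
The 1st smallest replicate is 208.0; the 49th is 285.7.

(208.0, 285.7)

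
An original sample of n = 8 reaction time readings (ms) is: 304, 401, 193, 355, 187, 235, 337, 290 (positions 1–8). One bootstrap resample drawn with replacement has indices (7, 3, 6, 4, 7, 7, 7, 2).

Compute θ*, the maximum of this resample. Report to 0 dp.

θ* = 401

Resample values: 337, 193, 235, 355, 337, 337, 337, 401.
Maximum = 401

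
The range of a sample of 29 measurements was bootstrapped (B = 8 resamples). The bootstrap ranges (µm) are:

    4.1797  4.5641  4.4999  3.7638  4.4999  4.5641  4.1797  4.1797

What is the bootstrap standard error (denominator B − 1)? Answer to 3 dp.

Bootstrap SE is the standard deviation of the 8 replicate ranges.
Mean of replicates: (4.1797 + 4.5641 + 4.4999 + 3.7638 + 4.4999 + 4.5641 + 4.1797 + 4.1797) / 8 = 34.43090 / 8 = 4.30386
Sum of squared deviations: (−0.12416)² + (+0.26024)² + (+0.19604)² + (−0.54006)² + (+0.19604)² + (+0.26024)² + (−0.12416)² + (−0.12416)² = 0.55022
Variance = 0.55022 / 7 = 0.07860
SE* = √0.07860

SE* = 0.280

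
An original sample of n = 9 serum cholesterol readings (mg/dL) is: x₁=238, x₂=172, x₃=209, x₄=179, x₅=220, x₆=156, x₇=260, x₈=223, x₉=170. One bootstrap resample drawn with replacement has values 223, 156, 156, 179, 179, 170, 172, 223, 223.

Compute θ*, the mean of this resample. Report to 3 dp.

θ* = 186.778

Mean = (223 + 156 + 156 + 179 + 179 + 170 + 172 + 223 + 223) / 9 = 1681.0 / 9 = 186.778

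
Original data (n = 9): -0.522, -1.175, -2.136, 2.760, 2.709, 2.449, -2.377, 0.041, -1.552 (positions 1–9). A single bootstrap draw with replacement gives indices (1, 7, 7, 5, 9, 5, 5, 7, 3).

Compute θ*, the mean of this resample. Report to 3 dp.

Resample values: -0.522, -2.377, -2.377, 2.709, -1.552, 2.709, 2.709, -2.377, -2.136.
Mean = ((-0.522) + (-2.377) + (-2.377) + 2.709 + (-1.552) + 2.709 + 2.709 + (-2.377) + (-2.136)) / 9 = -3.2140 / 9 = -0.357

θ* = -0.357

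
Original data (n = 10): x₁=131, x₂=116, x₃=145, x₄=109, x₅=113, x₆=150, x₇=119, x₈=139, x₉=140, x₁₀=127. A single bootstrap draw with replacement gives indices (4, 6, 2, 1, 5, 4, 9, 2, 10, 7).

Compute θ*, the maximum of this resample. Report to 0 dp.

θ* = 150

Resample values: 109, 150, 116, 131, 113, 109, 140, 116, 127, 119.
Maximum = 150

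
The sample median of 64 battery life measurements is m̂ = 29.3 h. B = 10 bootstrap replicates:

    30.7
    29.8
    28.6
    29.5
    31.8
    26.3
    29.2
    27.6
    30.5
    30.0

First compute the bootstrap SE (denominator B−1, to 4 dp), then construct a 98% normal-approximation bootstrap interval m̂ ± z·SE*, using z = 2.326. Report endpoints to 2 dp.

Mean of replicates = 29.4000; sum of squared deviations = 22.7200; SE* = √(22.7200/9) = 1.5889
Margin = 2.326 × 1.5889 = 3.696
Interval: 29.3 ± 3.696

(25.60, 33.00)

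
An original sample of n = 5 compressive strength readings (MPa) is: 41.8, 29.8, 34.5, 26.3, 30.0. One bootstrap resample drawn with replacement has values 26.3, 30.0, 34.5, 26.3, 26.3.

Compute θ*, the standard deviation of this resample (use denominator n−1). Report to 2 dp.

Mean = 28.6800; sum of squared deviations = 52.6080
s² = 52.6080 / 4 = 13.1520
s = √13.1520 = 3.63

θ* = 3.63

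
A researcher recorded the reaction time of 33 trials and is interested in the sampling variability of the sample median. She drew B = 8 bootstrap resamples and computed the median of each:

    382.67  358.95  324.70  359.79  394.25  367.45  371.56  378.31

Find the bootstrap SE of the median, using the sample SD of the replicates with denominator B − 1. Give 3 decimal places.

SE* = 20.849

Bootstrap SE is the standard deviation of the 8 replicate medians.
Mean of replicates: (382.67 + 358.95 + 324.70 + 359.79 + 394.25 + 367.45 + 371.56 + 378.31) / 8 = 2937.6800 / 8 = 367.2100
Sum of squared deviations: (+15.4600)² + (−8.2600)² + (−42.5100)² + (−7.4200)² + (+27.0400)² + (+0.2400)² + (+4.3500)² + (+11.1000)² = 3042.7474
Variance = 3042.7474 / 7 = 434.6782
SE* = √434.6782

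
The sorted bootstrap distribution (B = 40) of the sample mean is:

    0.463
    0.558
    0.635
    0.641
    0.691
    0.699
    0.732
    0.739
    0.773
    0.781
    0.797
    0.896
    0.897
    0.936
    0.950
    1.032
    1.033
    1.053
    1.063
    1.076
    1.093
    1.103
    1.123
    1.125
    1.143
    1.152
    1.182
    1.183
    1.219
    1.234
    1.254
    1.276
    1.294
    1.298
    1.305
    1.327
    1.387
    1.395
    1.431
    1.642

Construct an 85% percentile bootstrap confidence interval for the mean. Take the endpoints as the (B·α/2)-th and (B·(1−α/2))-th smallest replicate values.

(0.635, 1.387)

α = 0.15; lower rank = 40 × 0.075 = 3; upper rank = 40 × 0.925 = 37.
The 3rd smallest replicate is 0.635; the 37th is 1.387.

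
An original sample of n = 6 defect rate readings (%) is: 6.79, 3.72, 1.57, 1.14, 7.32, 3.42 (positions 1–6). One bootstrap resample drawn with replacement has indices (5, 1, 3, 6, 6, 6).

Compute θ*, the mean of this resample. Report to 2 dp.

Resample values: 7.32, 6.79, 1.57, 3.42, 3.42, 3.42.
Mean = (7.32 + 6.79 + 1.57 + 3.42 + 3.42 + 3.42) / 6 = 25.940 / 6 = 4.32

θ* = 4.32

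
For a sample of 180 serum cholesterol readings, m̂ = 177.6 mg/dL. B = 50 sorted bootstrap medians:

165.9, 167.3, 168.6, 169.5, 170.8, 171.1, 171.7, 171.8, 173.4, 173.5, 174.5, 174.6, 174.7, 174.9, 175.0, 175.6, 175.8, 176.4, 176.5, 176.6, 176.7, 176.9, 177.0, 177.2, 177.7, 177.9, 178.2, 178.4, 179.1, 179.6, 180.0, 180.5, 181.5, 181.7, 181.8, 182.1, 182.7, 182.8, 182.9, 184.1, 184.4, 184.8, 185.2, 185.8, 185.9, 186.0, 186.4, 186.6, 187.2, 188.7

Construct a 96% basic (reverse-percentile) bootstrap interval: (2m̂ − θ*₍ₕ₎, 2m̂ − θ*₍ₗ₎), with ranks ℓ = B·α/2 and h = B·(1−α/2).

(168.0, 189.3)

Percentile endpoints at ranks 1 and 49: θ*₍1₎ = 165.9, θ*₍49₎ = 187.2.
Basic interval reflects these around m̂:
  lower = 2 × 177.6 − 187.2 = 168.0
  upper = 2 × 177.6 − 165.9 = 189.3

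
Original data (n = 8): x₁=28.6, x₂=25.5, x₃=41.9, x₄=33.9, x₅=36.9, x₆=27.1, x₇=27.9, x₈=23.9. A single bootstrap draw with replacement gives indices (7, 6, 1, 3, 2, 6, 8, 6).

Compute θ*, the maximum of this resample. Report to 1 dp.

Resample values: 27.9, 27.1, 28.6, 41.9, 25.5, 27.1, 23.9, 27.1.
Maximum = 41.9

θ* = 41.9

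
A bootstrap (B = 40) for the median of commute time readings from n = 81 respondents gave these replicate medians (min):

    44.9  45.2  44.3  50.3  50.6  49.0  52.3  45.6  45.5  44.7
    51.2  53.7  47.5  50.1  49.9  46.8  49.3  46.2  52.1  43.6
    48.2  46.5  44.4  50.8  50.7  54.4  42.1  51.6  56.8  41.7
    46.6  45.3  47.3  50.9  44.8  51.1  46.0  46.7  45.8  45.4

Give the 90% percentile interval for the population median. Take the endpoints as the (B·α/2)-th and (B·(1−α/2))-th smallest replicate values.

Sorted replicates: 41.7, 42.1, 43.6, 44.3, 44.4, 44.7, 44.8, 44.9, 45.2, 45.3, 45.4, 45.5, 45.6, 45.8, 46.0, 46.2, 46.5, 46.6, 46.7, 46.8, 47.3, 47.5, 48.2, 49.0, 49.3, 49.9, 50.1, 50.3, 50.6, 50.7, 50.8, 50.9, 51.1, 51.2, 51.6, 52.1, 52.3, 53.7, 54.4, 56.8
α = 0.10; lower rank = 40 × 0.050 = 2; upper rank = 40 × 0.950 = 38.
The 2nd smallest replicate is 42.1; the 38th is 53.7.

(42.1, 53.7)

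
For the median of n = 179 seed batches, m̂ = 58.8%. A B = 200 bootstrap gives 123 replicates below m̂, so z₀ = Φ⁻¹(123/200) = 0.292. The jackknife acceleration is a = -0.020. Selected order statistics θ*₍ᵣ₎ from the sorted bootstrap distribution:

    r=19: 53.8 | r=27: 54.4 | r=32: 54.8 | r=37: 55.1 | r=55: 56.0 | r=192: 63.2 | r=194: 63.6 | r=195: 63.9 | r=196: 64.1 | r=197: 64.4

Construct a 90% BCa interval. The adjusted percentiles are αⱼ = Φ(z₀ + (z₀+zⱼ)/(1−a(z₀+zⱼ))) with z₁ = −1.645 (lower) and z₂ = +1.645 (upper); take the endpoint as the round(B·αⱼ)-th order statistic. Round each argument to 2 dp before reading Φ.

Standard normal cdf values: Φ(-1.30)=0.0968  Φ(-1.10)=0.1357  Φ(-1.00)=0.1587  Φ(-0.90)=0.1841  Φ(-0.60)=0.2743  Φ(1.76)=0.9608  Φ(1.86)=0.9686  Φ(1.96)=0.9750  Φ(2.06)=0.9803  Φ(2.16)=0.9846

(54.4, 64.4)

Lower: z₀ + z₁ = 0.292 + (-1.645) = -1.353; 1 − a(z₀+z₁) = 1 − (-0.020)(-1.353) = 0.9729; argument = 0.292 + (-1.353)/0.9729 = -1.0986 → -1.10.
α₁ = Φ(-1.10) = 0.1357; rank = round(200 × 0.1357) = 27; θ*₍27₎ = 54.4.
Upper: z₀ + z₂ = 1.937; 1 − a(z₀+z₂) = 1.0387; argument = 2.1568 → 2.16; α₂ = 0.9846; rank = 197; θ*₍197₎ = 64.4.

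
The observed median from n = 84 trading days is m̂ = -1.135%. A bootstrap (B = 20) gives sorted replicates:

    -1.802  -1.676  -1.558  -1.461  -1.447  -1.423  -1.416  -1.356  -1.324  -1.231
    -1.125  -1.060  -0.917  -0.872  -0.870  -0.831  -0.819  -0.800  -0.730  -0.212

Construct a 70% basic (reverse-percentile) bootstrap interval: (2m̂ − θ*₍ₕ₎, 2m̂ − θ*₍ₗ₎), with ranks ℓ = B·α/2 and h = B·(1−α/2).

(-1.451, -0.712)

Percentile endpoints at ranks 3 and 17: θ*₍3₎ = -1.558, θ*₍17₎ = -0.819.
Basic interval reflects these around m̂:
  lower = 2 × -1.135 − -0.819 = -1.451
  upper = 2 × -1.135 − -1.558 = -0.712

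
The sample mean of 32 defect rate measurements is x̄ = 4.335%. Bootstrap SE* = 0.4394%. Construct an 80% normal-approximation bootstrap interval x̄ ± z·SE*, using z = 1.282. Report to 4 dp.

(3.7717, 4.8983)

Margin = 1.282 × 0.4394 = 0.56331
Interval: 4.335 ± 0.56331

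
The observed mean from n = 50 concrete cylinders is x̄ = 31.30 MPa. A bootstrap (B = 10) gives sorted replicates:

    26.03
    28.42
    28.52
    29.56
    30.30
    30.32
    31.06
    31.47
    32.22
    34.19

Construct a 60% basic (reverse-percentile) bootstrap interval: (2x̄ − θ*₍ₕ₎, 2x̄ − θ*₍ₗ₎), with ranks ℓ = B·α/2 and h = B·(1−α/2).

Percentile endpoints at ranks 2 and 8: θ*₍2₎ = 28.42, θ*₍8₎ = 31.47.
Basic interval reflects these around x̄:
  lower = 2 × 31.30 − 31.47 = 31.13
  upper = 2 × 31.30 − 28.42 = 34.18

(31.13, 34.18)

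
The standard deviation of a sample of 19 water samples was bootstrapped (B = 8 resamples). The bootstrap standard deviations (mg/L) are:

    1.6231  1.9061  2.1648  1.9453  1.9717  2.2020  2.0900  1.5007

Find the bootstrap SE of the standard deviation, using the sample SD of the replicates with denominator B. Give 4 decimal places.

Bootstrap SE is the standard deviation of the 8 replicate standard deviations.
Mean of replicates: (1.6231 + 1.9061 + 2.1648 + 1.9453 + 1.9717 + 2.2020 + 2.0900 + 1.5007) / 8 = 15.40370 / 8 = 1.92546
Sum of squared deviations: (−0.30236)² + (−0.01936)² + (+0.23934)² + (+0.01984)² + (+0.04624)² + (+0.27654)² + (+0.16454)² + (−0.42476)² = 0.43558
Variance = 0.43558 / 8 = 0.05445
SE* = √0.05445

SE* = 0.2333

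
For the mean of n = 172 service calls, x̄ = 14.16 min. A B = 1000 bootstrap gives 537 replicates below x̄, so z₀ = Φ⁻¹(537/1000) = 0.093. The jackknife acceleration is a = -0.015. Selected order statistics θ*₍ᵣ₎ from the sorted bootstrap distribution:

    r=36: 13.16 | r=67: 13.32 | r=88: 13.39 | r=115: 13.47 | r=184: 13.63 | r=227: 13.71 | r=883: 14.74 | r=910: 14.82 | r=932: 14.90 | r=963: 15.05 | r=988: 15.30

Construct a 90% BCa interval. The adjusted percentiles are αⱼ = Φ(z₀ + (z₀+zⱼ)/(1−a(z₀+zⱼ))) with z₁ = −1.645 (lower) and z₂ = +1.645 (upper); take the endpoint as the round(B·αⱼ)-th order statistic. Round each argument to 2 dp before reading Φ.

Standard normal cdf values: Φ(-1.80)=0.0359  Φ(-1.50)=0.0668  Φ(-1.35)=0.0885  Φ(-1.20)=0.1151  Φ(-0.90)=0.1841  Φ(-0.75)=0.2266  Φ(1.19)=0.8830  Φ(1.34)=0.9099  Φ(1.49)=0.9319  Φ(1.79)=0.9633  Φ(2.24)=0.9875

Lower: z₀ + z₁ = 0.093 + (-1.645) = -1.552; 1 − a(z₀+z₁) = 1 − (-0.015)(-1.552) = 0.9767; argument = 0.093 + (-1.552)/0.9767 = -1.4960 → -1.50.
α₁ = Φ(-1.50) = 0.0668; rank = round(1000 × 0.0668) = 67; θ*₍67₎ = 13.32.
Upper: z₀ + z₂ = 1.738; 1 − a(z₀+z₂) = 1.0261; argument = 1.7868 → 1.79; α₂ = 0.9633; rank = 963; θ*₍963₎ = 15.05.

(13.32, 15.05)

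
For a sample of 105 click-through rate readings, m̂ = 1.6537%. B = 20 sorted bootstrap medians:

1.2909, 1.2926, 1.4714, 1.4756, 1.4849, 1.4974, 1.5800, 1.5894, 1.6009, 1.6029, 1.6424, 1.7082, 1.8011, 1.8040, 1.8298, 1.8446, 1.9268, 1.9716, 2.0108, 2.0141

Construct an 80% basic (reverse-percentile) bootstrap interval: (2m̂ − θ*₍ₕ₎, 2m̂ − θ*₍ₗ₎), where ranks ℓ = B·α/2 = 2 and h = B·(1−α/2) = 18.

(1.3358, 2.0148)

Percentile endpoints at ranks 2 and 18: θ*₍2₎ = 1.2926, θ*₍18₎ = 1.9716.
Basic interval reflects these around m̂:
  lower = 2 × 1.6537 − 1.9716 = 1.3358
  upper = 2 × 1.6537 − 1.2926 = 2.0148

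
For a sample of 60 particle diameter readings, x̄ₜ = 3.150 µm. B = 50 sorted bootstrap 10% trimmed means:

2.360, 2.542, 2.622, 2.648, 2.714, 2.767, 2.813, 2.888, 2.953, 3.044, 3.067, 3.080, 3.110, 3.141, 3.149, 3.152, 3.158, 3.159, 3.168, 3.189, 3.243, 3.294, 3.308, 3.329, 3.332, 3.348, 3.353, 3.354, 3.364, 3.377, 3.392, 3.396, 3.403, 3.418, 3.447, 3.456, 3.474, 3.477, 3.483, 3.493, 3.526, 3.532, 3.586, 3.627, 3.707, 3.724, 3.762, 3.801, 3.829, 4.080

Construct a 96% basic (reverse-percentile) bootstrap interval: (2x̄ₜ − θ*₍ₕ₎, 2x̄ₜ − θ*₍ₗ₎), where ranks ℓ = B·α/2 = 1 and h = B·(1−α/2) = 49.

Percentile endpoints at ranks 1 and 49: θ*₍1₎ = 2.360, θ*₍49₎ = 3.829.
Basic interval reflects these around x̄ₜ:
  lower = 2 × 3.150 − 3.829 = 2.471
  upper = 2 × 3.150 − 2.360 = 3.940

(2.471, 3.940)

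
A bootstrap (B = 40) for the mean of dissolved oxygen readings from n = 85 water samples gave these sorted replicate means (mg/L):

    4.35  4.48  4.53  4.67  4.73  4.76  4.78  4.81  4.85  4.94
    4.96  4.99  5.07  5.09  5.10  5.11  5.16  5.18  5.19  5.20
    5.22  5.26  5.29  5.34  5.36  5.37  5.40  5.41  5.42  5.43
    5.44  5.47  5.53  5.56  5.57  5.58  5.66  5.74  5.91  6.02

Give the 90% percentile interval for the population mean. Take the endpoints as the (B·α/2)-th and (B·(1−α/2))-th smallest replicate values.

α = 0.10; lower rank = 40 × 0.050 = 2; upper rank = 40 × 0.950 = 38.
The 2nd smallest replicate is 4.48; the 38th is 5.74.

(4.48, 5.74)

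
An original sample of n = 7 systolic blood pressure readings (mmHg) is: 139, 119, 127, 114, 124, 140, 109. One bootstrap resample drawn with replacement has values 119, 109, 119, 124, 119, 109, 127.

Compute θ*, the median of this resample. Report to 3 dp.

Sorted: 109, 109, 119, 119, 119, 124, 127
Median = middle value = 119.000

θ* = 119.000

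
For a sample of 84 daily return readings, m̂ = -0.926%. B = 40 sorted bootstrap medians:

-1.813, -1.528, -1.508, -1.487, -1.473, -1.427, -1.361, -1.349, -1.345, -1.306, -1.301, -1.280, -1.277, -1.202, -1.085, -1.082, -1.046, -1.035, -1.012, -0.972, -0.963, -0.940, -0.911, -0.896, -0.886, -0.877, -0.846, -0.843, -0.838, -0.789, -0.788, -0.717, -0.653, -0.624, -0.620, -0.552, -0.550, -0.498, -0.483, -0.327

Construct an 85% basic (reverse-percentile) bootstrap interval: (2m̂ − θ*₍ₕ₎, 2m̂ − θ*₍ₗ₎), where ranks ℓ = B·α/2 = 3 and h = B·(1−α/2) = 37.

(-1.302, -0.344)

Percentile endpoints at ranks 3 and 37: θ*₍3₎ = -1.508, θ*₍37₎ = -0.550.
Basic interval reflects these around m̂:
  lower = 2 × -0.926 − -0.550 = -1.302
  upper = 2 × -0.926 − -1.508 = -0.344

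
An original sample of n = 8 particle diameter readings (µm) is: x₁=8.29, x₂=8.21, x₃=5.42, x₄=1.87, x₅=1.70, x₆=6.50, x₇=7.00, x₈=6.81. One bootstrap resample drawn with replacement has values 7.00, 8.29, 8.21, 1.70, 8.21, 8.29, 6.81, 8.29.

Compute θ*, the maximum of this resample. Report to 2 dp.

θ* = 8.29

Maximum = 8.29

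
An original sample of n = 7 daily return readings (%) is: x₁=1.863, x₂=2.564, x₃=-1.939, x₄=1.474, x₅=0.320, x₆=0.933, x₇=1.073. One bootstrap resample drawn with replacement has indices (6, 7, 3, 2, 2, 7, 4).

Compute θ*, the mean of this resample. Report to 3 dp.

Resample values: 0.933, 1.073, -1.939, 2.564, 2.564, 1.073, 1.474.
Mean = (0.933 + 1.073 + (-1.939) + 2.564 + 2.564 + 1.073 + 1.474) / 7 = 7.7420 / 7 = 1.106

θ* = 1.106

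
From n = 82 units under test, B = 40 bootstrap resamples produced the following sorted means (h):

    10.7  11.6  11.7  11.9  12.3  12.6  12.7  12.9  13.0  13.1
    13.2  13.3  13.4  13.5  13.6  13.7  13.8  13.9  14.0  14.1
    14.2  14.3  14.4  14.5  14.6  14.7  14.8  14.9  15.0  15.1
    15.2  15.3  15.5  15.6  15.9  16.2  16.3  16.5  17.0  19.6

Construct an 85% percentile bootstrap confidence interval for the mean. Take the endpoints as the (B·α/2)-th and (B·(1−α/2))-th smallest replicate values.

α = 0.15; lower rank = 40 × 0.075 = 3; upper rank = 40 × 0.925 = 37.
The 3rd smallest replicate is 11.7; the 37th is 16.3.

(11.7, 16.3)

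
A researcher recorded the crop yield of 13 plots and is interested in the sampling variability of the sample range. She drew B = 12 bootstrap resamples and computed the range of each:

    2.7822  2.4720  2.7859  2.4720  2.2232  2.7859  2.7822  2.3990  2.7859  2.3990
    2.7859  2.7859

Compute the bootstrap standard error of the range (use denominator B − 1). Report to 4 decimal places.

SE* = 0.2109

Bootstrap SE is the standard deviation of the 12 replicate ranges.
Mean of replicates: (2.7822 + 2.4720 + 2.7859 + 2.4720 + 2.2232 + 2.7859 + 2.7822 + 2.3990 + 2.7859 + 2.3990 + 2.7859 + 2.7859) / 12 = 31.45910 / 12 = 2.62159
Sum of squared deviations: (+0.16061)² + (−0.14959)² + (+0.16431)² + (−0.14959)² + (−0.39839)² + (+0.16431)² + (+0.16061)² + (−0.22259)² + (+0.16431)² + (−0.22259)² + (+0.16431)² + (+0.16431)² = 0.48914
Variance = 0.48914 / 11 = 0.04447
SE* = √0.04447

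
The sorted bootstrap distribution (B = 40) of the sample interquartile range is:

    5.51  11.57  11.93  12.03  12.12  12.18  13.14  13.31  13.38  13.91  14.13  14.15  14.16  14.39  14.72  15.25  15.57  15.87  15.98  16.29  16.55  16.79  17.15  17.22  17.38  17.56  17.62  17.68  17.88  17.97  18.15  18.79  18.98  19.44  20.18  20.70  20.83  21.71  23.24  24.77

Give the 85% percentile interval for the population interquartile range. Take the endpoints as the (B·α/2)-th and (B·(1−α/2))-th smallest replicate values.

(11.93, 20.83)

α = 0.15; lower rank = 40 × 0.075 = 3; upper rank = 40 × 0.925 = 37.
The 3rd smallest replicate is 11.93; the 37th is 20.83.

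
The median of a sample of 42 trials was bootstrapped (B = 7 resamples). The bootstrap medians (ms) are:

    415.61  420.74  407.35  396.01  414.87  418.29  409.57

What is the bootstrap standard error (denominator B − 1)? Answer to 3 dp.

SE* = 8.367

Bootstrap SE is the standard deviation of the 7 replicate medians.
Mean of replicates: (415.61 + 420.74 + 407.35 + 396.01 + 414.87 + 418.29 + 409.57) / 7 = 2882.4400 / 7 = 411.7771
Sum of squared deviations: (+3.8329)² + (+8.9629)² + (−4.4271)² + (−15.7671)² + (+3.0929)² + (+6.5129)² + (−2.2071)² = 420.0805
Variance = 420.0805 / 6 = 70.0134
SE* = √70.0134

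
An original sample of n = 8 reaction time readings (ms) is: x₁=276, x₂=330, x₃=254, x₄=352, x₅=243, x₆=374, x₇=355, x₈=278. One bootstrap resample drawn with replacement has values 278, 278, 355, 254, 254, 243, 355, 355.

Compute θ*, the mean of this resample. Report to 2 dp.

θ* = 296.50

Mean = (278 + 278 + 355 + 254 + 254 + 243 + 355 + 355) / 8 = 2372.0 / 8 = 296.50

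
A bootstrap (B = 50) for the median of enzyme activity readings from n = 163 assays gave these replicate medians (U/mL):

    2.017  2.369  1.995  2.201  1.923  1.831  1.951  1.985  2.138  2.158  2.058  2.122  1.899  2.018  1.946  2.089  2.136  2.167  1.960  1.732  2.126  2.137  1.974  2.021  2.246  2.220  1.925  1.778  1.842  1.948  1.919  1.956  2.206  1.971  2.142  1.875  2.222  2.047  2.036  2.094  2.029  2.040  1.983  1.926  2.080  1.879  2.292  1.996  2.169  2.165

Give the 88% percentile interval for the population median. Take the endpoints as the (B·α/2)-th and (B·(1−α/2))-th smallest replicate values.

Sorted replicates: 1.732, 1.778, 1.831, 1.842, 1.875, 1.879, 1.899, 1.919, 1.923, 1.925, 1.926, 1.946, 1.948, 1.951, 1.956, 1.960, 1.971, 1.974, 1.983, 1.985, 1.995, 1.996, 2.017, 2.018, 2.021, 2.029, 2.036, 2.040, 2.047, 2.058, 2.080, 2.089, 2.094, 2.122, 2.126, 2.136, 2.137, 2.138, 2.142, 2.158, 2.165, 2.167, 2.169, 2.201, 2.206, 2.220, 2.222, 2.246, 2.292, 2.369
α = 0.12; lower rank = 50 × 0.060 = 3; upper rank = 50 × 0.940 = 47.
The 3rd smallest replicate is 1.831; the 47th is 2.222.

(1.831, 2.222)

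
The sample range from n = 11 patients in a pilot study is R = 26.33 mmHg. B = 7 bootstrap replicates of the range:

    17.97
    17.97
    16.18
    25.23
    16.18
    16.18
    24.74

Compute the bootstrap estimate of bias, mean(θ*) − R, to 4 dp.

mean(θ*) = (17.97 + 17.97 + 16.18 + 25.23 + 16.18 + 16.18 + 24.74) / 7 = 19.20714
bias = 19.20714 − 26.33

bias = −7.1229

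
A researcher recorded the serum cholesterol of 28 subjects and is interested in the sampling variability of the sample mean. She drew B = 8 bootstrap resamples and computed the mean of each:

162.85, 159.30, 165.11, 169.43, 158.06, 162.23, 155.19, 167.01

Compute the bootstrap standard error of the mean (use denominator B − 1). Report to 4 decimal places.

SE* = 4.7611

Bootstrap SE is the standard deviation of the 8 replicate means.
Mean of replicates: (162.85 + 159.30 + 165.11 + 169.43 + 158.06 + 162.23 + 155.19 + 167.01) / 8 = 1299.18000 / 8 = 162.39750
Sum of squared deviations: (+0.45250)² + (−3.09750)² + (+2.71250)² + (+7.03250)² + (−4.33750)² + (−0.16750)² + (−7.20750)² + (+4.61250)² = 158.67815
Variance = 158.67815 / 7 = 22.66831
SE* = √22.66831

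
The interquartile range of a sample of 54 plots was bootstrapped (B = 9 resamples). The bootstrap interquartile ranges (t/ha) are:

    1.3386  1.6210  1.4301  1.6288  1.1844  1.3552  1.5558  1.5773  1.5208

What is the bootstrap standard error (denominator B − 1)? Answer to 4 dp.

SE* = 0.1513

Bootstrap SE is the standard deviation of the 9 replicate interquartile ranges.
Mean of replicates: (1.3386 + 1.6210 + 1.4301 + 1.6288 + 1.1844 + 1.3552 + 1.5558 + 1.5773 + 1.5208) / 9 = 13.21200 / 9 = 1.46800
Sum of squared deviations: (−0.12940)² + (+0.15300)² + (−0.03790)² + (+0.16080)² + (−0.28360)² + (−0.11280)² + (+0.08780)² + (+0.10930)² + (+0.05280)² = 0.18304
Variance = 0.18304 / 8 = 0.02288
SE* = √0.02288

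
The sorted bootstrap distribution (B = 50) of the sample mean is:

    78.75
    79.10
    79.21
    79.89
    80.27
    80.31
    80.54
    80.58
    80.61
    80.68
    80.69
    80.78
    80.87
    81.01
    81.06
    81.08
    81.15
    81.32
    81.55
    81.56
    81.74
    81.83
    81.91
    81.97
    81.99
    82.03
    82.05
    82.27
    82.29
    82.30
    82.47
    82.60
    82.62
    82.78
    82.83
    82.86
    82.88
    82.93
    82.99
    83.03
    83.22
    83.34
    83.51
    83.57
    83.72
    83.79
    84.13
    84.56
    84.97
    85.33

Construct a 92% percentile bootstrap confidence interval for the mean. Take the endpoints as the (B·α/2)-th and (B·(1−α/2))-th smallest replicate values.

α = 0.08; lower rank = 50 × 0.040 = 2; upper rank = 50 × 0.960 = 48.
The 2nd smallest replicate is 79.10; the 48th is 84.56.

(79.10, 84.56)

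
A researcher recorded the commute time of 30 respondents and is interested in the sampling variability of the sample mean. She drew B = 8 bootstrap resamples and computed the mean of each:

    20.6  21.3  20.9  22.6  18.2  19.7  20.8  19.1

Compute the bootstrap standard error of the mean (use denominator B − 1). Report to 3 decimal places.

Bootstrap SE is the standard deviation of the 8 replicate means.
Mean of replicates: (20.6 + 21.3 + 20.9 + 22.6 + 18.2 + 19.7 + 20.8 + 19.1) / 8 = 163.2000 / 8 = 20.4000
Sum of squared deviations: (+0.2000)² + (+0.9000)² + (+0.5000)² + (+2.2000)² + (−2.2000)² + (−0.7000)² + (+0.4000)² + (−1.3000)² = 13.1200
Variance = 13.1200 / 7 = 1.8743
SE* = √1.8743

SE* = 1.369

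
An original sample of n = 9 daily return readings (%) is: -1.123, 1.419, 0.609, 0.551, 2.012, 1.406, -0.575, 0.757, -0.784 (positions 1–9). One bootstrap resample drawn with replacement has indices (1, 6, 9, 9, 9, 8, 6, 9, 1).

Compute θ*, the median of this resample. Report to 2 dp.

θ* = -0.78

Resample values: -1.123, 1.406, -0.784, -0.784, -0.784, 0.757, 1.406, -0.784, -1.123.
Sorted: -1.123, -1.123, -0.784, -0.784, -0.784, -0.784, 0.757, 1.406, 1.406
Median = middle value = -0.78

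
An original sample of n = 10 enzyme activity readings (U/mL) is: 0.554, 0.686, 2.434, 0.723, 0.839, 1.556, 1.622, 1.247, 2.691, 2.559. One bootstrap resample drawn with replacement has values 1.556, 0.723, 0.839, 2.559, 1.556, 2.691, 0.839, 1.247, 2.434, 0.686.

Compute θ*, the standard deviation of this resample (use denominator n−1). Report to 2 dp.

θ* = 0.79

Mean = 1.5130; sum of squared deviations = 5.6211
s² = 5.6211 / 9 = 0.6246
s = √0.6246 = 0.79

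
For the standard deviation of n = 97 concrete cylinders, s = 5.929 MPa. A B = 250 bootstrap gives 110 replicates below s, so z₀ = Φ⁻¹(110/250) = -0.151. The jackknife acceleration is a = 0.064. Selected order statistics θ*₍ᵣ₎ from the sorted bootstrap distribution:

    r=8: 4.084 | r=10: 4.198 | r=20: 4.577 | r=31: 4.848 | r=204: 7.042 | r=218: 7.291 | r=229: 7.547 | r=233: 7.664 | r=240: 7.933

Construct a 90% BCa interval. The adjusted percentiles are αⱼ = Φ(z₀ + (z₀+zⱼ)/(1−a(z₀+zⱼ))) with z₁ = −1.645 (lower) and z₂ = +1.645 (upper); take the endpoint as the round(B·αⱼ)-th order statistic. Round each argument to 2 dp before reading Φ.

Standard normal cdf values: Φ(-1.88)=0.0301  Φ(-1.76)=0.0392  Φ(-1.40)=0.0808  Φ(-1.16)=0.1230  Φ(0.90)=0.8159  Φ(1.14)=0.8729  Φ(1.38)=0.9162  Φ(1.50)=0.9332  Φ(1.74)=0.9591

(4.198, 7.664)

Lower: z₀ + z₁ = -0.151 + (-1.645) = -1.796; 1 − a(z₀+z₁) = 1 − (0.064)(-1.796) = 1.1149; argument = -0.151 + (-1.796)/1.1149 = -1.7618 → -1.76.
α₁ = Φ(-1.76) = 0.0392; rank = round(250 × 0.0392) = 10; θ*₍10₎ = 4.198.
Upper: z₀ + z₂ = 1.494; 1 − a(z₀+z₂) = 0.9044; argument = 1.5010 → 1.50; α₂ = 0.9332; rank = 233; θ*₍233₎ = 7.664.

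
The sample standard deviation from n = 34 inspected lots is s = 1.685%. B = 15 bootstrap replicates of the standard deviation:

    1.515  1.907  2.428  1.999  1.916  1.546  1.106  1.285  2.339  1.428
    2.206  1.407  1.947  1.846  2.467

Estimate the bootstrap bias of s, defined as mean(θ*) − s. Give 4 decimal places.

bias = +0.1378

mean(θ*) = (1.515 + 1.907 + 2.428 + 1.999 + 1.916 + 1.546 + 1.106 + 1.285 + 2.339 + 1.428 + 2.206 + 1.407 + 1.947 + 1.846 + 2.467) / 15 = 1.82280
bias = 1.82280 − 1.685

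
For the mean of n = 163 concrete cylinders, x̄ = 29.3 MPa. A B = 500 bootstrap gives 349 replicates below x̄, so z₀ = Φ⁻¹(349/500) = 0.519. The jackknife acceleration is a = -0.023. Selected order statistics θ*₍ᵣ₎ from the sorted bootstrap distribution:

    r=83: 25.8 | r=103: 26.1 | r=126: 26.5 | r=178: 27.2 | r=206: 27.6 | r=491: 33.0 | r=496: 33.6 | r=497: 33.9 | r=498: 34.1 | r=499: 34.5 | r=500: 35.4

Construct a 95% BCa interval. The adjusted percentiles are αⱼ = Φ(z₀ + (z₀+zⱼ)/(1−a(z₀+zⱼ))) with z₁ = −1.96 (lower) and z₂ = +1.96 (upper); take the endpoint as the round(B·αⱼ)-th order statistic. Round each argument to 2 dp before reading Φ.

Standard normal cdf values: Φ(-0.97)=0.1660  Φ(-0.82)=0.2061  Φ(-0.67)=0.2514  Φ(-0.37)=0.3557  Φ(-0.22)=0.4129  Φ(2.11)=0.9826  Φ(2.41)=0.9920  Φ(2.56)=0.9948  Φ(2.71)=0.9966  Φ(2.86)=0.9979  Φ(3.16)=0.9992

(25.8, 34.5)

Lower: z₀ + z₁ = 0.519 + (-1.960) = -1.441; 1 − a(z₀+z₁) = 1 − (-0.023)(-1.441) = 0.9669; argument = 0.519 + (-1.441)/0.9669 = -0.9714 → -0.97.
α₁ = Φ(-0.97) = 0.1660; rank = round(500 × 0.1660) = 83; θ*₍83₎ = 25.8.
Upper: z₀ + z₂ = 2.479; 1 − a(z₀+z₂) = 1.0570; argument = 2.8643 → 2.86; α₂ = 0.9979; rank = 499; θ*₍499₎ = 34.5.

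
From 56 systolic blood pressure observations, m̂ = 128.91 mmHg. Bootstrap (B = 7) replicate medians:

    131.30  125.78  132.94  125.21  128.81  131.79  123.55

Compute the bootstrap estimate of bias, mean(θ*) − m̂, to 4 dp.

bias = −0.4271

mean(θ*) = (131.30 + 125.78 + 132.94 + 125.21 + 128.81 + 131.79 + 123.55) / 7 = 128.48286
bias = 128.48286 − 128.91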